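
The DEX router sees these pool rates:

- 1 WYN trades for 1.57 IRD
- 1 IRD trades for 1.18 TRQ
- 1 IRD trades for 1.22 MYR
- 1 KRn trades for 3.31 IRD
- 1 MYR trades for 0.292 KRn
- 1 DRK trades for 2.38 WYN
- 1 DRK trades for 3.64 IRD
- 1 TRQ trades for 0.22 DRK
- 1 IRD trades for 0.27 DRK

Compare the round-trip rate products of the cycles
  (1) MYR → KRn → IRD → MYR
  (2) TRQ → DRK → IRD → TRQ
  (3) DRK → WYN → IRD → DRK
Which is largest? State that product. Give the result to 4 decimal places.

1.1792

(1) 0.292 × 3.31 × 1.22 = 1.17915
(2) 0.22 × 3.64 × 1.18 = 0.94494
(3) 2.38 × 1.57 × 0.27 = 1.00888
Highest is cycle (1) at 1.1792 (>1, arbitrage).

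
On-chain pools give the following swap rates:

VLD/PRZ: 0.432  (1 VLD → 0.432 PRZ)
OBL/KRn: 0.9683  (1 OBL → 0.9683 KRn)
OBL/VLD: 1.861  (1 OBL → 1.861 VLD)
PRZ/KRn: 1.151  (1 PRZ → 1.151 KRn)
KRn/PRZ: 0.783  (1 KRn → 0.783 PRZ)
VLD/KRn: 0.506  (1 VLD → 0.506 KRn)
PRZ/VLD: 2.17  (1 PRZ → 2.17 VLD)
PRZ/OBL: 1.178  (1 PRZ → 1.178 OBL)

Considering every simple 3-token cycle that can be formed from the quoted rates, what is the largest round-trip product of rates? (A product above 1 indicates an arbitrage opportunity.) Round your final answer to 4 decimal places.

VLD→PRZ→OBL→VLD: 0.432 × 1.178 × 1.861 = 0.94706
KRn→PRZ→OBL→KRn: 0.783 × 1.178 × 0.9683 = 0.89313
VLD→KRn→PRZ→VLD: 0.506 × 0.783 × 2.17 = 0.85975
Maximum is VLD→PRZ→OBL→VLD at 0.9471; no arbitrage — every cycle loses value.

0.9471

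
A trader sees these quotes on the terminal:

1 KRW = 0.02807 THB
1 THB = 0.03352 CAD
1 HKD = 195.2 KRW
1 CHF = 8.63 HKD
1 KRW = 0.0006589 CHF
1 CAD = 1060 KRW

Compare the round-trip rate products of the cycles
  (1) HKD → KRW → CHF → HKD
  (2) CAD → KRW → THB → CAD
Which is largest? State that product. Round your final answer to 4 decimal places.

(1) 195.2 × 0.0006589 × 8.63 = 1.10997
(2) 1060 × 0.02807 × 0.03352 = 0.99736
Highest is cycle (1) at 1.1100 (>1, arbitrage).

1.1100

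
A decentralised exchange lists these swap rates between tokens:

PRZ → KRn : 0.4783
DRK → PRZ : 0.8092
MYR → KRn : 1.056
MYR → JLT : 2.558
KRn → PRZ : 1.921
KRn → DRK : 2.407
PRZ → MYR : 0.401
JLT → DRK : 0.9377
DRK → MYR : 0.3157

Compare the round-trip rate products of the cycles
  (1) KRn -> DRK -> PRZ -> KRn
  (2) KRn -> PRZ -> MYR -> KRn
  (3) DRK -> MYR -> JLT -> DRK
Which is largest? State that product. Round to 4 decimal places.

0.9316

(1) 2.407 × 0.8092 × 0.4783 = 0.93161
(2) 1.921 × 0.401 × 1.056 = 0.81346
(3) 0.3157 × 2.558 × 0.9377 = 0.75725
Highest is cycle (1) at 0.9316 (≤1, no arbitrage).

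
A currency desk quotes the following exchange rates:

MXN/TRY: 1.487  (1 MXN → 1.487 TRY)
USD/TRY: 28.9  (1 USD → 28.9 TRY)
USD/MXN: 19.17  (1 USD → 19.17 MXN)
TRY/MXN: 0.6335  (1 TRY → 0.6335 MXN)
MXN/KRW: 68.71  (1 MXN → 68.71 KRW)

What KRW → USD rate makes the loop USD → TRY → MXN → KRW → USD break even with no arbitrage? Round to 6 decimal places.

Known legs of the cycle: 28.9 × 0.6335 × 68.71 = 1257.9529865
For no arbitrage the full-cycle product must be 1, so the missing rate is 1 / 1257.9529865 ≈ 0.00079494.

0.000795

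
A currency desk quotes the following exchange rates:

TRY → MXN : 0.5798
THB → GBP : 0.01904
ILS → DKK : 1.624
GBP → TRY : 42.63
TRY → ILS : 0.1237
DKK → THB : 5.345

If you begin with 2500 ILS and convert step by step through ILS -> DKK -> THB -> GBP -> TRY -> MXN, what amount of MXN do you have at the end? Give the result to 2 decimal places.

2500 ILS × 1.624 = 4060 DKK
4060 DKK × 5.345 = 21700.7 THB
21700.7 THB × 0.01904 = 413.181328 GBP
413.181328 GBP × 42.63 = 17613.92001264 TRY
17613.92001264 TRY × 0.5798 = 10212.550823328672 MXN

10212.55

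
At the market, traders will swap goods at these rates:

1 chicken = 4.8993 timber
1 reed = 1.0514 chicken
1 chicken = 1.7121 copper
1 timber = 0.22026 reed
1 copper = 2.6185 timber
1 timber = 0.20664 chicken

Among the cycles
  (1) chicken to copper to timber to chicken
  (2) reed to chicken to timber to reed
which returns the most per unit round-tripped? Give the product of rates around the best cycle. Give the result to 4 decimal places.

(1) 1.7121 × 2.6185 × 0.20664 = 0.92639
(2) 1.0514 × 4.8993 × 0.22026 = 1.13459
Highest is cycle (2) at 1.1346 (>1, arbitrage).

1.1346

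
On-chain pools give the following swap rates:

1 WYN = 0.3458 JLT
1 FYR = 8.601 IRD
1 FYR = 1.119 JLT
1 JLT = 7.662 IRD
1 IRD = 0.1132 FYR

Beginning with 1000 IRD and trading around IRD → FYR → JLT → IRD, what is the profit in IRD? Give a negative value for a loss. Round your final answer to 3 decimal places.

-29.448

1000 IRD × 0.1132 = 113.2 FYR
113.2 FYR × 1.119 = 126.6708 JLT
126.6708 JLT × 7.662 = 970.5516696 IRD
Net change: 970.5516696 − 1000 = -29.4483304 IRD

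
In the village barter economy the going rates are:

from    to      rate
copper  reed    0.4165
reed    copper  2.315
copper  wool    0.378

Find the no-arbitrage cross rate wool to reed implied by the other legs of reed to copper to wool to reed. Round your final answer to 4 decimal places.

Known legs of the cycle: 2.315 × 0.378 = 0.87507
For no arbitrage the full-cycle product must be 1, so the missing rate is 1 / 0.87507 ≈ 1.142766.

1.1428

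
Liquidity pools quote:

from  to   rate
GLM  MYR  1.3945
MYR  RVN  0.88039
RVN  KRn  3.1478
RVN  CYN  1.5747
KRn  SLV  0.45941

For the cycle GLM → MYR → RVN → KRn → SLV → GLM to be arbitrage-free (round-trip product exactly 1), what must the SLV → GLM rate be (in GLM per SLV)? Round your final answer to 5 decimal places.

Known legs of the cycle: 1.3945 × 0.88039 × 3.1478 × 0.45941 = 1.77542035553882629
For no arbitrage the full-cycle product must be 1, so the missing rate is 1 / 1.77542035553882629 ≈ 0.5632469.

0.56325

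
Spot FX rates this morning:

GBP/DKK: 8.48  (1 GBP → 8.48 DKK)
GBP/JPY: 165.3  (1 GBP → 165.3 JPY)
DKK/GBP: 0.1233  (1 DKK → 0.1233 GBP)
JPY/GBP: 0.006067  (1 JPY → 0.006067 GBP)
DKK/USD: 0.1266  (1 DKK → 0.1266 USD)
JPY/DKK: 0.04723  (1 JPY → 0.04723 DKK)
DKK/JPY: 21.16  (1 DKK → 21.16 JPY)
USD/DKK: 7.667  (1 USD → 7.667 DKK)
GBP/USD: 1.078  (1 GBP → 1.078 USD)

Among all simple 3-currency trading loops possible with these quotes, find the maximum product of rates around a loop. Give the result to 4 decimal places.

1.0886

GBP→DKK→JPY→GBP: 8.48 × 21.16 × 0.006067 = 1.08864
GBP→USD→DKK→GBP: 1.078 × 7.667 × 0.1233 = 1.01908
GBP→JPY→DKK→GBP: 165.3 × 0.04723 × 0.1233 = 0.96262
Maximum is GBP→DKK→JPY→GBP at 1.0886; arbitrage exists.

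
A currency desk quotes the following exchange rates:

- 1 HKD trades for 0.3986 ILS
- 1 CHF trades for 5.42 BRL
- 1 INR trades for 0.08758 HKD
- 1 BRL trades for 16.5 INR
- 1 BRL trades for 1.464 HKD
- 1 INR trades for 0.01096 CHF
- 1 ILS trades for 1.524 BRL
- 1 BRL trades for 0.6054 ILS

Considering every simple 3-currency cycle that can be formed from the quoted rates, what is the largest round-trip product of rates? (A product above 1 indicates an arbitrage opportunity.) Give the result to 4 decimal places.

BRL→INR→CHF→BRL: 16.5 × 0.01096 × 5.42 = 0.98015
HKD→ILS→BRL→HKD: 0.3986 × 1.524 × 1.464 = 0.88933
Maximum is BRL→INR→CHF→BRL at 0.9802; no arbitrage — every cycle loses value.

0.9802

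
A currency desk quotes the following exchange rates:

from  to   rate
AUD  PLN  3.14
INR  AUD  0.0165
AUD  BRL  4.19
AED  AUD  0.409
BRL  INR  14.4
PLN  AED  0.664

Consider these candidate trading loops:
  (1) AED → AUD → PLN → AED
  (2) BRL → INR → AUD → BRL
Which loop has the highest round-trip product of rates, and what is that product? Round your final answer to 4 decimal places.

0.9955

(1) 0.409 × 3.14 × 0.664 = 0.85275
(2) 14.4 × 0.0165 × 4.19 = 0.99554
Highest is cycle (2) at 0.9955 (≤1, no arbitrage).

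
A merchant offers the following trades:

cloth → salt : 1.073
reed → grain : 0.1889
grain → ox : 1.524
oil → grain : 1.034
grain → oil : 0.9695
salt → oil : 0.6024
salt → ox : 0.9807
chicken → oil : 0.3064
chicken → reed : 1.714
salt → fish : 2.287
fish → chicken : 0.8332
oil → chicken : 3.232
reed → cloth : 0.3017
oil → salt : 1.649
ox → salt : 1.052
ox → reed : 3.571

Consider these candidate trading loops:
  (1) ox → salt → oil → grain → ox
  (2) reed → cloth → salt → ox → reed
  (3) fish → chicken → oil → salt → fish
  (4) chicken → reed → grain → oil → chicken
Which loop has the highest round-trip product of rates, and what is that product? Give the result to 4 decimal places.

(1) 1.052 × 0.6024 × 1.034 × 1.524 = 0.99863
(2) 0.3017 × 1.073 × 0.9807 × 3.571 = 1.13371
(3) 0.8332 × 0.3064 × 1.649 × 2.287 = 0.96278
(4) 1.714 × 0.1889 × 0.9695 × 3.232 = 1.01452
Highest is cycle (2) at 1.1337 (>1, arbitrage).

1.1337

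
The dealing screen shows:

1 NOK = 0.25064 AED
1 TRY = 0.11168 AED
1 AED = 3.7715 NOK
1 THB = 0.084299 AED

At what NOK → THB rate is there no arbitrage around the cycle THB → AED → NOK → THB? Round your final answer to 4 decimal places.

3.1453

Known legs of the cycle: 0.084299 × 3.7715 = 0.3179336785
For no arbitrage the full-cycle product must be 1, so the missing rate is 1 / 0.3179336785 ≈ 3.145310.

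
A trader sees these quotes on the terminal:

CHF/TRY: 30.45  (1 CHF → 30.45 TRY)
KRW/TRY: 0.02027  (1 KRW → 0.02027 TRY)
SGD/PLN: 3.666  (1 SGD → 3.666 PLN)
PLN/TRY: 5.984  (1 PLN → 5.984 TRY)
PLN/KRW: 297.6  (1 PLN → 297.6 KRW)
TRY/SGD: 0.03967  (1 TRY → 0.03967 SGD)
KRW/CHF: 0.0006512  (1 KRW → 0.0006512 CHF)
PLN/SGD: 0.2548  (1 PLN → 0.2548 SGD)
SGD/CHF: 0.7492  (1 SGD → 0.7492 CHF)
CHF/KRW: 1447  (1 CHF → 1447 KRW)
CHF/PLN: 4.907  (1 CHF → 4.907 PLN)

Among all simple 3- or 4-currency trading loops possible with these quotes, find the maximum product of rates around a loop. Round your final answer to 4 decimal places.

CHF→PLN→KRW→CHF: 4.907 × 297.6 × 0.0006512 = 0.95096
CHF→PLN→SGD→CHF: 4.907 × 0.2548 × 0.7492 = 0.93673
CHF→TRY→SGD→CHF: 30.45 × 0.03967 × 0.7492 = 0.90500
PLN→KRW→TRY→SGD→PLN: 297.6 × 0.02027 × 0.03967 × 3.666 = 0.87729
CHF→PLN→TRY→SGD→CHF: 4.907 × 5.984 × 0.03967 × 0.7492 = 0.87271
CHF→KRW→TRY→SGD→CHF: 1447 × 0.02027 × 0.03967 × 0.7492 = 0.87173
PLN→TRY→SGD→PLN: 5.984 × 0.03967 × 3.666 = 0.87025
Maximum is CHF→PLN→KRW→CHF at 0.9510; no arbitrage — every cycle loses value.

0.9510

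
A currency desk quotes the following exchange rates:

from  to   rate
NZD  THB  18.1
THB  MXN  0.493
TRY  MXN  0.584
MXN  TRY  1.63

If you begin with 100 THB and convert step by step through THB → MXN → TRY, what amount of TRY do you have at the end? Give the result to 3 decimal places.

80.359

100 THB × 0.493 = 49.3 MXN
49.3 MXN × 1.63 = 80.359 TRY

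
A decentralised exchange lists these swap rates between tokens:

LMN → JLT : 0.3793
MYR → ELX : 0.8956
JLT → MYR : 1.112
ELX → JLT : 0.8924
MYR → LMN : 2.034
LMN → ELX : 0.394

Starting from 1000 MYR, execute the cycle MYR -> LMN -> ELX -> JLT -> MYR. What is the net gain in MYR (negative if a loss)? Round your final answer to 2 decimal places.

1000 MYR × 2.034 = 2034 LMN
2034 LMN × 0.394 = 801.396 ELX
801.396 ELX × 0.8924 = 715.1657904 JLT
715.1657904 JLT × 1.112 = 795.2643589248 MYR
Net change: 795.2643589248 − 1000 = -204.7356410752 MYR

-204.74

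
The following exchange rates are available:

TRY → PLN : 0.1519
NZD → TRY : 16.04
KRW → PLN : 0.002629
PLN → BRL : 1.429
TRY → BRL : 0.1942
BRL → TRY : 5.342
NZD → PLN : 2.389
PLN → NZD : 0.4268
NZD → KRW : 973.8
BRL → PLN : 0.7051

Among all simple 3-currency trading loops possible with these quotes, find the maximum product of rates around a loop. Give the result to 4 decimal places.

1.1596

TRY→PLN→BRL→TRY: 0.1519 × 1.429 × 5.342 = 1.15956
KRW→PLN→NZD→KRW: 0.002629 × 0.4268 × 973.8 = 1.09266
TRY→PLN→NZD→TRY: 0.1519 × 0.4268 × 16.04 = 1.03989
Maximum is TRY→PLN→BRL→TRY at 1.1596; arbitrage exists.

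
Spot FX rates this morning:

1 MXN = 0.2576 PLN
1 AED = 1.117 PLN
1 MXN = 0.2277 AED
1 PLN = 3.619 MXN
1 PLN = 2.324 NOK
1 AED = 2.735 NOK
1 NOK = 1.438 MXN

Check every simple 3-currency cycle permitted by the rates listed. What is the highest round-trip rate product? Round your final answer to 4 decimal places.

AED→PLN→MXN→AED: 1.117 × 3.619 × 0.2277 = 0.92046
AED→NOK→MXN→AED: 2.735 × 1.438 × 0.2277 = 0.89553
PLN→NOK→MXN→PLN: 2.324 × 1.438 × 0.2576 = 0.86088
Maximum is AED→PLN→MXN→AED at 0.9205; no arbitrage — every cycle loses value.

0.9205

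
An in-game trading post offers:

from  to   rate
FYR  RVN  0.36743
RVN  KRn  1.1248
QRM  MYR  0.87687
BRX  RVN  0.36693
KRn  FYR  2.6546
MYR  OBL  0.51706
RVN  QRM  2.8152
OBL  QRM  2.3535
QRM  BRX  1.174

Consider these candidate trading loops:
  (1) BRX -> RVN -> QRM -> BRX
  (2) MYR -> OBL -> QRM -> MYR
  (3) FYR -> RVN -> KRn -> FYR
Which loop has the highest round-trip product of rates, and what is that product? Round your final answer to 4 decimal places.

(1) 0.36693 × 2.8152 × 1.174 = 1.21272
(2) 0.51706 × 2.3535 × 0.87687 = 1.06706
(3) 0.36743 × 1.1248 × 2.6546 = 1.09711
Highest is cycle (1) at 1.2127 (>1, arbitrage).

1.2127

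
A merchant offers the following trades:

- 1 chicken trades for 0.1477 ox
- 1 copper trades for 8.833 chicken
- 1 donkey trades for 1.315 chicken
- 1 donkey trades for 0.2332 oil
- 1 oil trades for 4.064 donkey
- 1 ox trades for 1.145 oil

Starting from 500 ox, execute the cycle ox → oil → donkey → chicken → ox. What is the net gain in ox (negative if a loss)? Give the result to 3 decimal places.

500 ox × 1.145 = 572.5 oil
572.5 oil × 4.064 = 2326.64 donkey
2326.64 donkey × 1.315 = 3059.5316 chicken
3059.5316 chicken × 0.1477 = 451.89281732 ox
Net change: 451.89281732 − 500 = -48.10718268 ox

-48.107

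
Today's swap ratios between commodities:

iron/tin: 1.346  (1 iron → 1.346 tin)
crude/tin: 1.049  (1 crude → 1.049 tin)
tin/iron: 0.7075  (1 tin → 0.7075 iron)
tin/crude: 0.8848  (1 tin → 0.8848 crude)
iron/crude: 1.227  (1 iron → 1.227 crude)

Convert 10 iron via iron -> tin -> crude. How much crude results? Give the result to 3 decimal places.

10 iron × 1.346 = 13.46 tin
13.46 tin × 0.8848 = 11.909408 crude

11.909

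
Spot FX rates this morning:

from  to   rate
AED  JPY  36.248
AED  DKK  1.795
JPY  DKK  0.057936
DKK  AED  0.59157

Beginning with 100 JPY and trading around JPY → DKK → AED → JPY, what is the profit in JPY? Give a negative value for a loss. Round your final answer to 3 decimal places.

100 JPY × 0.057936 = 5.7936 DKK
5.7936 DKK × 0.59157 = 3.427319952 AED
3.427319952 AED × 36.248 = 124.233493620096 JPY
Net change: 124.233493620096 − 100 = 24.233493620096 JPY

24.233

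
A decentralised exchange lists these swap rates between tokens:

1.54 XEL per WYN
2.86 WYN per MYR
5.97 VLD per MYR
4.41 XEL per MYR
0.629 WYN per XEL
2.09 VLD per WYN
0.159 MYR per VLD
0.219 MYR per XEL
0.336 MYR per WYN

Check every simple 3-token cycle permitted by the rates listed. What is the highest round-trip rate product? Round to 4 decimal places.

0.9646

MYR→WYN→XEL→MYR: 2.86 × 1.54 × 0.219 = 0.96456
VLD→MYR→WYN→VLD: 0.159 × 2.86 × 2.09 = 0.95041
MYR→XEL→WYN→MYR: 4.41 × 0.629 × 0.336 = 0.93203
Maximum is MYR→WYN→XEL→MYR at 0.9646; no arbitrage — every cycle loses value.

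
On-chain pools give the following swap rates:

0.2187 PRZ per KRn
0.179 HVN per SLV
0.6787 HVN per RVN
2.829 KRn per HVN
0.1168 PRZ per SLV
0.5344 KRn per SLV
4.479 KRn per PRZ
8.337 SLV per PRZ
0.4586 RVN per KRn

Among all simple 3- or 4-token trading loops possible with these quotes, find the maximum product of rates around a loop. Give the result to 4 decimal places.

KRn→PRZ→SLV→KRn: 0.2187 × 8.337 × 0.5344 = 0.97437
KRn→PRZ→SLV→HVN→KRn: 0.2187 × 8.337 × 0.179 × 2.829 = 0.92330
RVN→HVN→KRn→RVN: 0.6787 × 2.829 × 0.4586 = 0.88053
Maximum is KRn→PRZ→SLV→KRn at 0.9744; no arbitrage — every cycle loses value.

0.9744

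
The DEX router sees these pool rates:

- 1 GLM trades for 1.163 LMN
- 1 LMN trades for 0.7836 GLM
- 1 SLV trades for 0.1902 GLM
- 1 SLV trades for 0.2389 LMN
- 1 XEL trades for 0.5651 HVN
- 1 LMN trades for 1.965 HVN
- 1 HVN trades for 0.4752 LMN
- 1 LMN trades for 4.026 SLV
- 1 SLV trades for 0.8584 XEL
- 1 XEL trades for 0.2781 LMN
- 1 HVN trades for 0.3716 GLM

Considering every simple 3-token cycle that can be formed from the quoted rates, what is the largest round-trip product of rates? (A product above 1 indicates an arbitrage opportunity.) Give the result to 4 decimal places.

0.9611

SLV→XEL→LMN→SLV: 0.8584 × 0.2781 × 4.026 = 0.96109
SLV→GLM→LMN→SLV: 0.1902 × 1.163 × 4.026 = 0.89056
GLM→LMN→HVN→GLM: 1.163 × 1.965 × 0.3716 = 0.84922
Maximum is SLV→XEL→LMN→SLV at 0.9611; no arbitrage — every cycle loses value.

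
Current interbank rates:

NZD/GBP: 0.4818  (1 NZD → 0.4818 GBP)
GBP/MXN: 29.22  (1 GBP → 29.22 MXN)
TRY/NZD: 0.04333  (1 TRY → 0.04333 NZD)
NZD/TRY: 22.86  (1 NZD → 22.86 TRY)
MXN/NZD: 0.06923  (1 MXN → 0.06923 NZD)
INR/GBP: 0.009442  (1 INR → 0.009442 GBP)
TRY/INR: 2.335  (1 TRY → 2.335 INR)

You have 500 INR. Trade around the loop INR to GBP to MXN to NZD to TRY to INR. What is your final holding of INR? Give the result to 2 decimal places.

500 INR × 0.009442 = 4.721 GBP
4.721 GBP × 29.22 = 137.94762 MXN
137.94762 MXN × 0.06923 = 9.5501137326 NZD
9.5501137326 NZD × 22.86 = 218.315599927236 TRY
218.315599927236 TRY × 2.335 = 509.76692583009606 INR

509.77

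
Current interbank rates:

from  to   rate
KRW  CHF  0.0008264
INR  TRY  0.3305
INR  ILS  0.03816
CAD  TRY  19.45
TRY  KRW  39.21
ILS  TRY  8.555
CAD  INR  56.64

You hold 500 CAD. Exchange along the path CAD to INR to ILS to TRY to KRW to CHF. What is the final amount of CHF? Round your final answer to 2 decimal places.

299.58

500 CAD × 56.64 = 28320 INR
28320 INR × 0.03816 = 1080.6912 ILS
1080.6912 ILS × 8.555 = 9245.313216 TRY
9245.313216 TRY × 39.21 = 362508.73119936 KRW
362508.73119936 KRW × 0.0008264 = 299.577215463151104 CHF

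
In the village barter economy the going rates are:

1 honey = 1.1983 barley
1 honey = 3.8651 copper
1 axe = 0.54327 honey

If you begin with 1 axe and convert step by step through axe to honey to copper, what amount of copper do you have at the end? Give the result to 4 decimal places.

2.0998

1 axe × 0.54327 = 0.54327 honey
0.54327 honey × 3.8651 = 2.099792877 copper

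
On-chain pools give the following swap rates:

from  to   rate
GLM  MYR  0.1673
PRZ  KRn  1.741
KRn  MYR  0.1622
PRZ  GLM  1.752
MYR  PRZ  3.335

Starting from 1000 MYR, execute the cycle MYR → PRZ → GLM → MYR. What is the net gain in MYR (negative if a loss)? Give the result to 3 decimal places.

1000 MYR × 3.335 = 3335 PRZ
3335 PRZ × 1.752 = 5842.92 GLM
5842.92 GLM × 0.1673 = 977.520516 MYR
Net change: 977.520516 − 1000 = -22.479484 MYR

-22.479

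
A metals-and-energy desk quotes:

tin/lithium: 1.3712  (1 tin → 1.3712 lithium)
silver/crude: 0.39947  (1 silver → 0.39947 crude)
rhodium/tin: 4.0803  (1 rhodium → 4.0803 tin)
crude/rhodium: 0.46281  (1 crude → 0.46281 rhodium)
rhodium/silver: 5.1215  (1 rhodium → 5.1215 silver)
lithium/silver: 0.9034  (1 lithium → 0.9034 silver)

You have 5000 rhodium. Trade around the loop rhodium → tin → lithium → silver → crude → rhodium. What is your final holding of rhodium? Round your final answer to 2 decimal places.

4672.29

5000 rhodium × 4.0803 = 20401.5 tin
20401.5 tin × 1.3712 = 27974.5368 lithium
27974.5368 lithium × 0.9034 = 25272.19654512 silver
25272.19654512 silver × 0.39947 = 10095.4843538790864 crude
10095.4843538790864 crude × 0.46281 = 4672.291113818779976784 rhodium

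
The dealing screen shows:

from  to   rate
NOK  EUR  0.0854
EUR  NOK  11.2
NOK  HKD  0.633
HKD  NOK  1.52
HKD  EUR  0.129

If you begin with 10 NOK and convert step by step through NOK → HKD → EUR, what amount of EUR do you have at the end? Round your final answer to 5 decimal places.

10 NOK × 0.633 = 6.33 HKD
6.33 HKD × 0.129 = 0.81657 EUR

0.81657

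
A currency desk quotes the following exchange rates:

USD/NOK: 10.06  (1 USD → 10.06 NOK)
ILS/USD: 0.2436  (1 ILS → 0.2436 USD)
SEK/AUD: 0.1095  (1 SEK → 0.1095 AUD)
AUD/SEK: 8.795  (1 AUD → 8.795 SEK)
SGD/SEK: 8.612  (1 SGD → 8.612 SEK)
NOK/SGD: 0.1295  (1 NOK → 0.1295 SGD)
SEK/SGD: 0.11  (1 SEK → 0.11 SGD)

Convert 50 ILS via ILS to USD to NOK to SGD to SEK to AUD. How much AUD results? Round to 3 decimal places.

50 ILS × 0.2436 = 12.18 USD
12.18 USD × 10.06 = 122.5308 NOK
122.5308 NOK × 0.1295 = 15.8677386 SGD
15.8677386 SGD × 8.612 = 136.6529648232 SEK
136.6529648232 SEK × 0.1095 = 14.9634996481404 AUD

14.963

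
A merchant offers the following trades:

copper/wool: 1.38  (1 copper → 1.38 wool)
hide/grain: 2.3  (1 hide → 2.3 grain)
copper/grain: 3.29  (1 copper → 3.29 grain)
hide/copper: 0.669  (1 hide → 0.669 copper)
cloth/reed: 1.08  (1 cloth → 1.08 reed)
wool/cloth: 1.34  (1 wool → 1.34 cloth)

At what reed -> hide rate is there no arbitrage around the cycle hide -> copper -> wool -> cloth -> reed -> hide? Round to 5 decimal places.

Known legs of the cycle: 0.669 × 1.38 × 1.34 × 1.08 = 1.336083984
For no arbitrage the full-cycle product must be 1, so the missing rate is 1 / 1.336083984 ≈ 0.7484559.

0.74846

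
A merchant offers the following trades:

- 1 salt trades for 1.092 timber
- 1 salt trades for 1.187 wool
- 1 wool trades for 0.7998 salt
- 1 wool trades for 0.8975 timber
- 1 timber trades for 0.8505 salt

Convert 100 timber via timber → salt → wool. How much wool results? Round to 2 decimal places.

100.95

100 timber × 0.8505 = 85.05 salt
85.05 salt × 1.187 = 100.95435 wool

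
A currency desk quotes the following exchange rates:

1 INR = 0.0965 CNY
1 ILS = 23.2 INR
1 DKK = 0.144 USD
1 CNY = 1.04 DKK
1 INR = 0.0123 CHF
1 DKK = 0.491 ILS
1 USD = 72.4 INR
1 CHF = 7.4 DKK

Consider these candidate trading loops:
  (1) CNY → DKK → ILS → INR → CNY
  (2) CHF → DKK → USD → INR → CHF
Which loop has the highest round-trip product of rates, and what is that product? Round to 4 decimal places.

(1) 1.04 × 0.491 × 23.2 × 0.0965 = 1.14322
(2) 7.4 × 0.144 × 72.4 × 0.0123 = 0.94894
Highest is cycle (1) at 1.1432 (>1, arbitrage).

1.1432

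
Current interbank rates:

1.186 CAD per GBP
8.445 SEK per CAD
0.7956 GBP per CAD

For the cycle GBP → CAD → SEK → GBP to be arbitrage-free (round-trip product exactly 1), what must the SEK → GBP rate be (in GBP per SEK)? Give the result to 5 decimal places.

Known legs of the cycle: 1.186 × 8.445 = 10.01577
For no arbitrage the full-cycle product must be 1, so the missing rate is 1 / 10.01577 ≈ 0.0998425.

0.09984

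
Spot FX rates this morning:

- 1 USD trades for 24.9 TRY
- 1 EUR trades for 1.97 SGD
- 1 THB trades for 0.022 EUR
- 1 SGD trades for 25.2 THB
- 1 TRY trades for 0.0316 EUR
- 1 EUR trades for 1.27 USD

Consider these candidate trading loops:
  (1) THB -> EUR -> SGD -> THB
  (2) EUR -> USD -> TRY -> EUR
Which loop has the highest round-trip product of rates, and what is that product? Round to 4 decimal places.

1.0922

(1) 0.022 × 1.97 × 25.2 = 1.09217
(2) 1.27 × 24.9 × 0.0316 = 0.99929
Highest is cycle (1) at 1.0922 (>1, arbitrage).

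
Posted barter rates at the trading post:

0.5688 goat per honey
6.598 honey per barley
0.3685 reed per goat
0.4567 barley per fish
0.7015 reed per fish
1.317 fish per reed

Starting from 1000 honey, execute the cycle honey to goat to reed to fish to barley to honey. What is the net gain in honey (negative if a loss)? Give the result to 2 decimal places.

-168.19

1000 honey × 0.5688 = 568.8 goat
568.8 goat × 0.3685 = 209.6028 reed
209.6028 reed × 1.317 = 276.0468876 fish
276.0468876 fish × 0.4567 = 126.07061356692 barley
126.07061356692 barley × 6.598 = 831.81390831453816 honey
Net change: 831.81390831453816 − 1000 = -168.18609168546184 honey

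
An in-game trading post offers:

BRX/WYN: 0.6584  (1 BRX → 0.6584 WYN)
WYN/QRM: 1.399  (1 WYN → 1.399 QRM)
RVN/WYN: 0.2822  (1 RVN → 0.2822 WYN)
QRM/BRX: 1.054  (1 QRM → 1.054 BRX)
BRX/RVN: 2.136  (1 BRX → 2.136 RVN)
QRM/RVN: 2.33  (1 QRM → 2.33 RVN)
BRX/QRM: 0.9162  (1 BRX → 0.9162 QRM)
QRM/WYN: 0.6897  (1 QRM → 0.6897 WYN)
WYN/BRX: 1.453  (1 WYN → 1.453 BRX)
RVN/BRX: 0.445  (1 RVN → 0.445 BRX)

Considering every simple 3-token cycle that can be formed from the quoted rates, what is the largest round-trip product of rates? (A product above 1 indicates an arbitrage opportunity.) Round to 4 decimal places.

0.9708

WYN→QRM→BRX→WYN: 1.399 × 1.054 × 0.6584 = 0.97084
QRM→RVN→BRX→QRM: 2.33 × 0.445 × 0.9162 = 0.94996
WYN→QRM→RVN→WYN: 1.399 × 2.33 × 0.2822 = 0.91988
WYN→BRX→QRM→WYN: 1.453 × 0.9162 × 0.6897 = 0.91816
WYN→BRX→RVN→WYN: 1.453 × 2.136 × 0.2822 = 0.87584
Maximum is WYN→QRM→BRX→WYN at 0.9708; no arbitrage — every cycle loses value.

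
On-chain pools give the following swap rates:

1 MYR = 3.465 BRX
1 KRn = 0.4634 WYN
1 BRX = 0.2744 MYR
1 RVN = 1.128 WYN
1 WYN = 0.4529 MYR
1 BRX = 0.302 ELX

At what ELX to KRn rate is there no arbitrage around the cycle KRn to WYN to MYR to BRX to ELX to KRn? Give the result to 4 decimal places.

Known legs of the cycle: 0.4634 × 0.4529 × 3.465 × 0.302 = 0.2196183033198
For no arbitrage the full-cycle product must be 1, so the missing rate is 1 / 0.2196183033198 ≈ 4.553355.

4.5534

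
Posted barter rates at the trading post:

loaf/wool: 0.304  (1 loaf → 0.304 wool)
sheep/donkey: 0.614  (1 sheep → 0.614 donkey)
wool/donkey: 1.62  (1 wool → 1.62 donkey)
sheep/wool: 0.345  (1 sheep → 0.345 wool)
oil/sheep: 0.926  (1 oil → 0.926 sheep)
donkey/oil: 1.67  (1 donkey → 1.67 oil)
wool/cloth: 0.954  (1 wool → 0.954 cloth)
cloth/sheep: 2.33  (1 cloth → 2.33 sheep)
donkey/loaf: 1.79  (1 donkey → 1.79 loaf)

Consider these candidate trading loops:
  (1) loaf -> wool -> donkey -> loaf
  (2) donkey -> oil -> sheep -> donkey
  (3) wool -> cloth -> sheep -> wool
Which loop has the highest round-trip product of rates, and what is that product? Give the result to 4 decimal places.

(1) 0.304 × 1.62 × 1.79 = 0.88154
(2) 1.67 × 0.926 × 0.614 = 0.94950
(3) 0.954 × 2.33 × 0.345 = 0.76687
Highest is cycle (2) at 0.9495 (≤1, no arbitrage).

0.9495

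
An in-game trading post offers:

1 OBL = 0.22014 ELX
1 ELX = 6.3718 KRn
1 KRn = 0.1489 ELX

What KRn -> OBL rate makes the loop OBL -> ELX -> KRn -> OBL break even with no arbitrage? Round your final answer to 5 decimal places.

0.71292

Known legs of the cycle: 0.22014 × 6.3718 = 1.402688052
For no arbitrage the full-cycle product must be 1, so the missing rate is 1 / 1.402688052 ≈ 0.7129169.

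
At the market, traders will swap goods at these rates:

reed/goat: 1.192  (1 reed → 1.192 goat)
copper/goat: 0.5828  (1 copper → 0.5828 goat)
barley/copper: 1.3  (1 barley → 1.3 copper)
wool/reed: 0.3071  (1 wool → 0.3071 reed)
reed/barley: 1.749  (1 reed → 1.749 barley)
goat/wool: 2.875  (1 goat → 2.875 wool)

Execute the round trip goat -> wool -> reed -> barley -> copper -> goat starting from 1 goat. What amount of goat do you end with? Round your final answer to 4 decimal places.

1.1700

1 goat × 2.875 = 2.875 wool
2.875 wool × 0.3071 = 0.8829125 reed
0.8829125 reed × 1.749 = 1.5442139625 barley
1.5442139625 barley × 1.3 = 2.00747815125 copper
2.00747815125 copper × 0.5828 = 1.1699582665485 goat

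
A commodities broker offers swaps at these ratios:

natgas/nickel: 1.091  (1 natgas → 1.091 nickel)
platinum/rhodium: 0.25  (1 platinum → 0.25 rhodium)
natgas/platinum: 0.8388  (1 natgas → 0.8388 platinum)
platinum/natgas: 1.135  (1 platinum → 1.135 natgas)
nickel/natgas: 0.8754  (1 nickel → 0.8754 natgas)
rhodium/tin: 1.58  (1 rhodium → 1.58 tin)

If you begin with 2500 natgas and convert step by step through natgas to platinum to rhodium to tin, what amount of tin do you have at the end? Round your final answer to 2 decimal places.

828.32

2500 natgas × 0.8388 = 2097 platinum
2097 platinum × 0.25 = 524.25 rhodium
524.25 rhodium × 1.58 = 828.315 tin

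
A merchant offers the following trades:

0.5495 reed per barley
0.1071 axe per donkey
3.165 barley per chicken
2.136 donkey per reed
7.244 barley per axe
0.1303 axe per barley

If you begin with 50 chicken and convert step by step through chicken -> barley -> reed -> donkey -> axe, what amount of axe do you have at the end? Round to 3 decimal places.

50 chicken × 3.165 = 158.25 barley
158.25 barley × 0.5495 = 86.958375 reed
86.958375 reed × 2.136 = 185.743089 donkey
185.743089 donkey × 0.1071 = 19.8930848319 axe

19.893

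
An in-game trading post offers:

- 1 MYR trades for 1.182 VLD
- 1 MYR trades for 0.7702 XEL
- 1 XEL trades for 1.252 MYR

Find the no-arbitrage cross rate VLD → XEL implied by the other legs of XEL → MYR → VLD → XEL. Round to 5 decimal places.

Known legs of the cycle: 1.252 × 1.182 = 1.479864
For no arbitrage the full-cycle product must be 1, so the missing rate is 1 / 1.479864 ≈ 0.6757378.

0.67574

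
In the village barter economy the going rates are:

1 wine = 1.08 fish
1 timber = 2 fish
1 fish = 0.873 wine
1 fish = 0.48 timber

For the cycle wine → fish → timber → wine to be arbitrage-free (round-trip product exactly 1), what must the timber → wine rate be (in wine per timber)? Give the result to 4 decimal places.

1.9290

Known legs of the cycle: 1.08 × 0.48 = 0.5184
For no arbitrage the full-cycle product must be 1, so the missing rate is 1 / 0.5184 ≈ 1.929012.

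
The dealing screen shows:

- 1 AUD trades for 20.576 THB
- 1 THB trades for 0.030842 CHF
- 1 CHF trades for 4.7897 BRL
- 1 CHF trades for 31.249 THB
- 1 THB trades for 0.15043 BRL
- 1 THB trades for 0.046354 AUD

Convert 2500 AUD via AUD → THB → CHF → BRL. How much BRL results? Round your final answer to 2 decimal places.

2500 AUD × 20.576 = 51440 THB
51440 THB × 0.030842 = 1586.51248 CHF
1586.51248 CHF × 4.7897 = 7598.918825456 BRL

7598.92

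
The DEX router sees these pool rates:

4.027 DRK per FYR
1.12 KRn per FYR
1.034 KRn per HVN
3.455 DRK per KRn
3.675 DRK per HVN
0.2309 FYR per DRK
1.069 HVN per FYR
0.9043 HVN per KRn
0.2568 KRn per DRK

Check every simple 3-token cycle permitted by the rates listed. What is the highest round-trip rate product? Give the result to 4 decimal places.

DRK→FYR→HVN→DRK: 0.2309 × 1.069 × 3.675 = 0.90711
DRK→FYR→KRn→DRK: 0.2309 × 1.12 × 3.455 = 0.89349
DRK→KRn→HVN→DRK: 0.2568 × 0.9043 × 3.675 = 0.85342
Maximum is DRK→FYR→HVN→DRK at 0.9071; no arbitrage — every cycle loses value.

0.9071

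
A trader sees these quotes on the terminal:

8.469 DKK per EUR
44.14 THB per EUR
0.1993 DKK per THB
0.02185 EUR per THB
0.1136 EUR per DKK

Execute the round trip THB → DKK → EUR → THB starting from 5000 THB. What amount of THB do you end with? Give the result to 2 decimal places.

4996.75

5000 THB × 0.1993 = 996.5 DKK
996.5 DKK × 0.1136 = 113.2024 EUR
113.2024 EUR × 44.14 = 4996.753936 THB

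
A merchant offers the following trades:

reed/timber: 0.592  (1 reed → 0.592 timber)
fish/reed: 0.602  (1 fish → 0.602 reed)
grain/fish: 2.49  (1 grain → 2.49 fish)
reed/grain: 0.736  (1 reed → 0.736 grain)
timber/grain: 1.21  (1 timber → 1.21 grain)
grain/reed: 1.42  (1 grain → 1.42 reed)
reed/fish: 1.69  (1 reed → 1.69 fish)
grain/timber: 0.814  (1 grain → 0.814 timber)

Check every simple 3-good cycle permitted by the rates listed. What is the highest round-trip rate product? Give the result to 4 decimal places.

1.1032

reed→grain→fish→reed: 0.736 × 2.49 × 0.602 = 1.10325
reed→timber→grain→reed: 0.592 × 1.21 × 1.42 = 1.01717
Maximum is reed→grain→fish→reed at 1.1032; arbitrage exists.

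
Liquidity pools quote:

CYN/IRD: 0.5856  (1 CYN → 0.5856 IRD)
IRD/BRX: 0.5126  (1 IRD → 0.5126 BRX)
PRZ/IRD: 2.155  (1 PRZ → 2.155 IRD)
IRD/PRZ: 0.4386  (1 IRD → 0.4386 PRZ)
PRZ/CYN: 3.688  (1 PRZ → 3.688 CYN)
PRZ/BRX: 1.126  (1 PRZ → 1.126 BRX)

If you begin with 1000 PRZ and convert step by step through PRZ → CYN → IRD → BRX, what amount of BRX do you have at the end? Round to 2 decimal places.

1000 PRZ × 3.688 = 3688 CYN
3688 CYN × 0.5856 = 2159.6928 IRD
2159.6928 IRD × 0.5126 = 1107.05852928 BRX

1107.06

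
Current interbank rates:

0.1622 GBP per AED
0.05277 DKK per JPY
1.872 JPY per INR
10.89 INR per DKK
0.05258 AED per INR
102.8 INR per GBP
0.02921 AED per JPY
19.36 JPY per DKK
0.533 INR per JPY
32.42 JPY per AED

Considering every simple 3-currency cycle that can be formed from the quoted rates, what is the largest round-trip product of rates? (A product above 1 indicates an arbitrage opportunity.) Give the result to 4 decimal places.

1.0758

INR→JPY→DKK→INR: 1.872 × 0.05277 × 10.89 = 1.07577
INR→AED→JPY→INR: 0.05258 × 32.42 × 0.533 = 0.90858
INR→AED→GBP→INR: 0.05258 × 0.1622 × 102.8 = 0.87673
Maximum is INR→JPY→DKK→INR at 1.0758; arbitrage exists.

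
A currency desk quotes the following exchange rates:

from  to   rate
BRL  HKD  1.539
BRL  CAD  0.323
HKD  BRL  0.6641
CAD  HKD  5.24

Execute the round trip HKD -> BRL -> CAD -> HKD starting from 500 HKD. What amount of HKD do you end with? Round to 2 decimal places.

500 HKD × 0.6641 = 332.05 BRL
332.05 BRL × 0.323 = 107.25215 CAD
107.25215 CAD × 5.24 = 562.001266 HKD

562.00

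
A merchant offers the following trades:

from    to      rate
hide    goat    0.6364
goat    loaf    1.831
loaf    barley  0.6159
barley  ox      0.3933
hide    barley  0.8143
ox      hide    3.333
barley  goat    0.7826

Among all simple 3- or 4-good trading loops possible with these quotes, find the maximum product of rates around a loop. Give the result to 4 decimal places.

1.0674

ox→hide→barley→ox: 3.333 × 0.8143 × 0.3933 = 1.06744
barley→goat→loaf→barley: 0.7826 × 1.831 × 0.6159 = 0.88255
Maximum is ox→hide→barley→ox at 1.0674; arbitrage exists.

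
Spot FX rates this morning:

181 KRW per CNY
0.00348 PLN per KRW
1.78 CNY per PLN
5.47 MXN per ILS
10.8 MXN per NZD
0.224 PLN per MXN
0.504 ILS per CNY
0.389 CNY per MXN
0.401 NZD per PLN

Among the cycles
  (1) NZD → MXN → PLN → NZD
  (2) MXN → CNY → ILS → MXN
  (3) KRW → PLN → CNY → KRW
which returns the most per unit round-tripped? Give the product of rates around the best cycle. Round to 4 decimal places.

1.1212

(1) 10.8 × 0.224 × 0.401 = 0.97010
(2) 0.389 × 0.504 × 5.47 = 1.07243
(3) 0.00348 × 1.78 × 181 = 1.12119
Highest is cycle (3) at 1.1212 (>1, arbitrage).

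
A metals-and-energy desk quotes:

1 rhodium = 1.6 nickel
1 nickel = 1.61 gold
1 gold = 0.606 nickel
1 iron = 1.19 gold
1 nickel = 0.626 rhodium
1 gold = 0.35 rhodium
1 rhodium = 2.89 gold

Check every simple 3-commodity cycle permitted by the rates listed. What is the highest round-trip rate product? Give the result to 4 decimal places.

1.0963

nickel→rhodium→gold→nickel: 0.626 × 2.89 × 0.606 = 1.09634
nickel→gold→rhodium→nickel: 1.61 × 0.35 × 1.6 = 0.90160
Maximum is nickel→rhodium→gold→nickel at 1.0963; arbitrage exists.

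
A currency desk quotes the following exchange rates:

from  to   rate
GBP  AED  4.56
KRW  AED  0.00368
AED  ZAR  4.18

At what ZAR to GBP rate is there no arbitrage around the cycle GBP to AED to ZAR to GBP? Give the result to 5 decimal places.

0.05246

Known legs of the cycle: 4.56 × 4.18 = 19.0608
For no arbitrage the full-cycle product must be 1, so the missing rate is 1 / 19.0608 ≈ 0.0524637.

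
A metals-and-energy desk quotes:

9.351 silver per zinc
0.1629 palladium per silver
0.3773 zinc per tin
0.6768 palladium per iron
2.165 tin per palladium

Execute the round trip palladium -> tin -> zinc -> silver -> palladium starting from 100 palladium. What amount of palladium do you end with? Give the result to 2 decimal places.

100 palladium × 2.165 = 216.5 tin
216.5 tin × 0.3773 = 81.68545 zinc
81.68545 zinc × 9.351 = 763.84064295 silver
763.84064295 silver × 0.1629 = 124.429640736555 palladium

124.43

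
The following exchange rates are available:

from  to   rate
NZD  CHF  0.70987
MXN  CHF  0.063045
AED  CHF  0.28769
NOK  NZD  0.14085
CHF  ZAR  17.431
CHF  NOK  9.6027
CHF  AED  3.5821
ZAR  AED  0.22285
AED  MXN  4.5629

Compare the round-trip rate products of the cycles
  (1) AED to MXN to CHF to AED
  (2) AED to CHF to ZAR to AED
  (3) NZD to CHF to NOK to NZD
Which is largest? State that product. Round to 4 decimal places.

(1) 4.5629 × 0.063045 × 3.5821 = 1.03046
(2) 0.28769 × 17.431 × 0.22285 = 1.11753
(3) 0.70987 × 9.6027 × 0.14085 = 0.96013
Highest is cycle (2) at 1.1175 (>1, arbitrage).

1.1175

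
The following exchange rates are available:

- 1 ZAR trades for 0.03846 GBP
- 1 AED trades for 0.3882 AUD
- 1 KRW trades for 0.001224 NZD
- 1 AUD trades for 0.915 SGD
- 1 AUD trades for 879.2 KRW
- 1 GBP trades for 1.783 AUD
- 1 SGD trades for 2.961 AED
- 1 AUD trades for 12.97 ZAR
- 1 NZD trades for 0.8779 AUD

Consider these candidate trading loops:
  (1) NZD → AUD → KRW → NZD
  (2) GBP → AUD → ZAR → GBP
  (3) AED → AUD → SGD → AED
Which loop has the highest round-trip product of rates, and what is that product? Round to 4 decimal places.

(1) 0.8779 × 879.2 × 0.001224 = 0.94474
(2) 1.783 × 12.97 × 0.03846 = 0.88941
(3) 0.3882 × 0.915 × 2.961 = 1.05176
Highest is cycle (3) at 1.0518 (>1, arbitrage).

1.0518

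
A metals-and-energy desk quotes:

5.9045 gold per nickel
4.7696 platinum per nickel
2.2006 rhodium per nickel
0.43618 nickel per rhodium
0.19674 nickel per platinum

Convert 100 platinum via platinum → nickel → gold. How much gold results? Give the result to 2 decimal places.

100 platinum × 0.19674 = 19.674 nickel
19.674 nickel × 5.9045 = 116.165133 gold

116.17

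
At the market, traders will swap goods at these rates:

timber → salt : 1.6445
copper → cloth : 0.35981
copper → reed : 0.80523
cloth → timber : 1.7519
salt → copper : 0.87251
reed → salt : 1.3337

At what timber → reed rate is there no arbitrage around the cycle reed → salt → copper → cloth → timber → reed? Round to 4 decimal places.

Known legs of the cycle: 1.3337 × 0.87251 × 0.35981 × 1.7519 = 0.733518558531692593
For no arbitrage the full-cycle product must be 1, so the missing rate is 1 / 0.733518558531692593 ≈ 1.363292.

1.3633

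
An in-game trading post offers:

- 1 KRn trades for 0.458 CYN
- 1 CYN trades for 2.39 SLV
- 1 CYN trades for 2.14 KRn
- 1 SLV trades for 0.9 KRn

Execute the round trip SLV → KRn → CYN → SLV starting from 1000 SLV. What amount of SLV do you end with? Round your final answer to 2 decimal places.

1000 SLV × 0.9 = 900 KRn
900 KRn × 0.458 = 412.2 CYN
412.2 CYN × 2.39 = 985.158 SLV

985.16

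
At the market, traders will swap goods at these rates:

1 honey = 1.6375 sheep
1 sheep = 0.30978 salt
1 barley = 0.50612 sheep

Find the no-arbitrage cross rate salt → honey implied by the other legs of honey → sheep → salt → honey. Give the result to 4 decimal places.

Known legs of the cycle: 1.6375 × 0.30978 = 0.50726475
For no arbitrage the full-cycle product must be 1, so the missing rate is 1 / 0.50726475 ≈ 1.971357.

1.9714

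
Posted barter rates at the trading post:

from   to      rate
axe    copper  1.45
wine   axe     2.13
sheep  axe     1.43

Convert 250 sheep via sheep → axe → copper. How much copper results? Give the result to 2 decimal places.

250 sheep × 1.43 = 357.5 axe
357.5 axe × 1.45 = 518.375 copper

518.38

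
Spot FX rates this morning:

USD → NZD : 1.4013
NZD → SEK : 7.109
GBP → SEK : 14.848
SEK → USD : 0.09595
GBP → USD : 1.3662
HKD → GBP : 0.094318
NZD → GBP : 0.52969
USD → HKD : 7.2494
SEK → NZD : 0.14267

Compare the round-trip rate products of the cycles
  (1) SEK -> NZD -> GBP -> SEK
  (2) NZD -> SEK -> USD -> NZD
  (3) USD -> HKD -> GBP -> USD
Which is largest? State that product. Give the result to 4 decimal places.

1.1221

(1) 0.14267 × 0.52969 × 14.848 = 1.12208
(2) 7.109 × 0.09595 × 1.4013 = 0.95584
(3) 7.2494 × 0.094318 × 1.3662 = 0.93414
Highest is cycle (1) at 1.1221 (>1, arbitrage).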